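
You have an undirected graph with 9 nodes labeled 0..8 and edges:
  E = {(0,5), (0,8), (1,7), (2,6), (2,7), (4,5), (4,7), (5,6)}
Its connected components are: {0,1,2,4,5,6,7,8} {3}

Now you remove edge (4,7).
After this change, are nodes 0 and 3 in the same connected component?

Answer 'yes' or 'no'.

Initial components: {0,1,2,4,5,6,7,8} {3}
Removing edge (4,7): not a bridge — component count unchanged at 2.
New components: {0,1,2,4,5,6,7,8} {3}
Are 0 and 3 in the same component? no

Answer: no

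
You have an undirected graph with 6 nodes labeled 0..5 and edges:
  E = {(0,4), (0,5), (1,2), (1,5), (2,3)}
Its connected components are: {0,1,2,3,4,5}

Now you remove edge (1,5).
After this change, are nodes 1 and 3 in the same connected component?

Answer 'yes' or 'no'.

Initial components: {0,1,2,3,4,5}
Removing edge (1,5): it was a bridge — component count 1 -> 2.
New components: {0,4,5} {1,2,3}
Are 1 and 3 in the same component? yes

Answer: yes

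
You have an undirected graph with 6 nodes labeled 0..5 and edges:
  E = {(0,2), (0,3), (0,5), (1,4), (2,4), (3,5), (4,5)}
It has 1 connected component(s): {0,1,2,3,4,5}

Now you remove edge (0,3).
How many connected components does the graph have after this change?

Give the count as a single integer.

Initial component count: 1
Remove (0,3): not a bridge. Count unchanged: 1.
  After removal, components: {0,1,2,3,4,5}
New component count: 1

Answer: 1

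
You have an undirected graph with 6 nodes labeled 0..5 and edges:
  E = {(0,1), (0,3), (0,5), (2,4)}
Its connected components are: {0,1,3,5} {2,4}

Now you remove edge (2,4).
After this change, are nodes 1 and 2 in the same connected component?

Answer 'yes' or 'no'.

Answer: no

Derivation:
Initial components: {0,1,3,5} {2,4}
Removing edge (2,4): it was a bridge — component count 2 -> 3.
New components: {0,1,3,5} {2} {4}
Are 1 and 2 in the same component? no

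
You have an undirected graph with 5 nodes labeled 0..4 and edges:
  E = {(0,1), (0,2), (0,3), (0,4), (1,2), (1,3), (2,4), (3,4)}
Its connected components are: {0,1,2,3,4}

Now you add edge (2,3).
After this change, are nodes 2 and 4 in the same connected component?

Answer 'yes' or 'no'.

Answer: yes

Derivation:
Initial components: {0,1,2,3,4}
Adding edge (2,3): both already in same component {0,1,2,3,4}. No change.
New components: {0,1,2,3,4}
Are 2 and 4 in the same component? yes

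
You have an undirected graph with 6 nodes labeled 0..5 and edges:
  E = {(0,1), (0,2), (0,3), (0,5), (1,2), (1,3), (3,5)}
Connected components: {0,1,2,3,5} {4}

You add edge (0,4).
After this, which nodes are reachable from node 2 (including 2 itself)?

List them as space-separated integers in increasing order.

Before: nodes reachable from 2: {0,1,2,3,5}
Adding (0,4): merges 2's component with another. Reachability grows.
After: nodes reachable from 2: {0,1,2,3,4,5}

Answer: 0 1 2 3 4 5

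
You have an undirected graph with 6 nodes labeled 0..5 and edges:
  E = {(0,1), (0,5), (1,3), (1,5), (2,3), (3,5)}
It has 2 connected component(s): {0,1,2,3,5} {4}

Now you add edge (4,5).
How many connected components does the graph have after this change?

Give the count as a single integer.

Initial component count: 2
Add (4,5): merges two components. Count decreases: 2 -> 1.
New component count: 1

Answer: 1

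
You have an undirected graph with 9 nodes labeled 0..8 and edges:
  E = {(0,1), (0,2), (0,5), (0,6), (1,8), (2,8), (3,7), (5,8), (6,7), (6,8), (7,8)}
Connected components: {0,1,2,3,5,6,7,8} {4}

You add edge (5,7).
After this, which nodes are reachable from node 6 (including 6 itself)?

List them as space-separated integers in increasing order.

Answer: 0 1 2 3 5 6 7 8

Derivation:
Before: nodes reachable from 6: {0,1,2,3,5,6,7,8}
Adding (5,7): both endpoints already in same component. Reachability from 6 unchanged.
After: nodes reachable from 6: {0,1,2,3,5,6,7,8}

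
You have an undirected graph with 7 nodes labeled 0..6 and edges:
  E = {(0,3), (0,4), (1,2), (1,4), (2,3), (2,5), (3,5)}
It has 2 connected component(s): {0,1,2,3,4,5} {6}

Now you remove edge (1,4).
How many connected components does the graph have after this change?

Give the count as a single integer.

Initial component count: 2
Remove (1,4): not a bridge. Count unchanged: 2.
  After removal, components: {0,1,2,3,4,5} {6}
New component count: 2

Answer: 2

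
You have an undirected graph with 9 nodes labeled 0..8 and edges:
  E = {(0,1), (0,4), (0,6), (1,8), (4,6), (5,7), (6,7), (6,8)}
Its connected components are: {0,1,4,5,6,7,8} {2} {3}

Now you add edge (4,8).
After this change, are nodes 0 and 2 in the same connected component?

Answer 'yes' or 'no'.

Answer: no

Derivation:
Initial components: {0,1,4,5,6,7,8} {2} {3}
Adding edge (4,8): both already in same component {0,1,4,5,6,7,8}. No change.
New components: {0,1,4,5,6,7,8} {2} {3}
Are 0 and 2 in the same component? no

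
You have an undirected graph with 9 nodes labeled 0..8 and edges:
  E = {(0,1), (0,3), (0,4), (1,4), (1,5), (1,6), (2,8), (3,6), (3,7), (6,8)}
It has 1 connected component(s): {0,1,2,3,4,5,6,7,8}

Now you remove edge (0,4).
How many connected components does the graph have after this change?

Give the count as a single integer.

Initial component count: 1
Remove (0,4): not a bridge. Count unchanged: 1.
  After removal, components: {0,1,2,3,4,5,6,7,8}
New component count: 1

Answer: 1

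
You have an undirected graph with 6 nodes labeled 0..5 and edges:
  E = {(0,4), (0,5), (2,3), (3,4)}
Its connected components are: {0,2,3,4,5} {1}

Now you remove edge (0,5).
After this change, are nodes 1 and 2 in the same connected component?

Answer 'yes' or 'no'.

Initial components: {0,2,3,4,5} {1}
Removing edge (0,5): it was a bridge — component count 2 -> 3.
New components: {0,2,3,4} {1} {5}
Are 1 and 2 in the same component? no

Answer: no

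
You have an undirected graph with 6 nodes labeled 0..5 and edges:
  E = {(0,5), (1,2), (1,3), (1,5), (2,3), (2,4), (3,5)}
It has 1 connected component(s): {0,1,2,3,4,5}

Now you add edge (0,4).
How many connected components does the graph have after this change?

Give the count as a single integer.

Initial component count: 1
Add (0,4): endpoints already in same component. Count unchanged: 1.
New component count: 1

Answer: 1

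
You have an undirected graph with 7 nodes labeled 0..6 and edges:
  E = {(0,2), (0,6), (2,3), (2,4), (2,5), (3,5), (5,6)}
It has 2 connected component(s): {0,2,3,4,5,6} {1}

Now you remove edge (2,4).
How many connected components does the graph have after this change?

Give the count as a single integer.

Initial component count: 2
Remove (2,4): it was a bridge. Count increases: 2 -> 3.
  After removal, components: {0,2,3,5,6} {1} {4}
New component count: 3

Answer: 3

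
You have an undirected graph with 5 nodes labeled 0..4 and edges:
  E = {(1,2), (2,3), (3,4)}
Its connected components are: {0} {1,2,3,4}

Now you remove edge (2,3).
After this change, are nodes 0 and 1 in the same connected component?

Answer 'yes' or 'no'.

Answer: no

Derivation:
Initial components: {0} {1,2,3,4}
Removing edge (2,3): it was a bridge — component count 2 -> 3.
New components: {0} {1,2} {3,4}
Are 0 and 1 in the same component? no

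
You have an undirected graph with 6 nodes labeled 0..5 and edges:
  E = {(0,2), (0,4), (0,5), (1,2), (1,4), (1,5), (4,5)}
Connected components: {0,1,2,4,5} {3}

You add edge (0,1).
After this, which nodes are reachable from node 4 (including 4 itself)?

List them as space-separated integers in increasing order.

Answer: 0 1 2 4 5

Derivation:
Before: nodes reachable from 4: {0,1,2,4,5}
Adding (0,1): both endpoints already in same component. Reachability from 4 unchanged.
After: nodes reachable from 4: {0,1,2,4,5}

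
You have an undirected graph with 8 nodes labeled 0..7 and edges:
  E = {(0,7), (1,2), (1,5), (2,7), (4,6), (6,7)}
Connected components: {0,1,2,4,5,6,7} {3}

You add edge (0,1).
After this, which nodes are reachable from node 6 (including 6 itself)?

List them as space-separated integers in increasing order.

Answer: 0 1 2 4 5 6 7

Derivation:
Before: nodes reachable from 6: {0,1,2,4,5,6,7}
Adding (0,1): both endpoints already in same component. Reachability from 6 unchanged.
After: nodes reachable from 6: {0,1,2,4,5,6,7}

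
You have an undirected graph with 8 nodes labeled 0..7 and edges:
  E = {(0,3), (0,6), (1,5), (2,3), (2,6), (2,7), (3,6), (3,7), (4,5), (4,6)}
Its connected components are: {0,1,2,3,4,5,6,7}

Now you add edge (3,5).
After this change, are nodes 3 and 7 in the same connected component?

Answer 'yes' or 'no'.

Answer: yes

Derivation:
Initial components: {0,1,2,3,4,5,6,7}
Adding edge (3,5): both already in same component {0,1,2,3,4,5,6,7}. No change.
New components: {0,1,2,3,4,5,6,7}
Are 3 and 7 in the same component? yes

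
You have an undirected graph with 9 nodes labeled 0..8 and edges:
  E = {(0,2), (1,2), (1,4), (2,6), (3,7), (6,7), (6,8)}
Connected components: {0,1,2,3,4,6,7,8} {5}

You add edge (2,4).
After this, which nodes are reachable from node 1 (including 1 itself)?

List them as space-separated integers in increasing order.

Before: nodes reachable from 1: {0,1,2,3,4,6,7,8}
Adding (2,4): both endpoints already in same component. Reachability from 1 unchanged.
After: nodes reachable from 1: {0,1,2,3,4,6,7,8}

Answer: 0 1 2 3 4 6 7 8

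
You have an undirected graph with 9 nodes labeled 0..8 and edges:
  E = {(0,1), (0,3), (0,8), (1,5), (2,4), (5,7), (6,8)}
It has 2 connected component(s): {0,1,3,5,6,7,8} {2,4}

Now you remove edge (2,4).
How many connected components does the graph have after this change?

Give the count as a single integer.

Initial component count: 2
Remove (2,4): it was a bridge. Count increases: 2 -> 3.
  After removal, components: {0,1,3,5,6,7,8} {2} {4}
New component count: 3

Answer: 3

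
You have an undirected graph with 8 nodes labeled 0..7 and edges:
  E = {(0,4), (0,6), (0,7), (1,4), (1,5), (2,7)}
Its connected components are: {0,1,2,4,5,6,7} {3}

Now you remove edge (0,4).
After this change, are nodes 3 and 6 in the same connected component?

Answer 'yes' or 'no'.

Answer: no

Derivation:
Initial components: {0,1,2,4,5,6,7} {3}
Removing edge (0,4): it was a bridge — component count 2 -> 3.
New components: {0,2,6,7} {1,4,5} {3}
Are 3 and 6 in the same component? no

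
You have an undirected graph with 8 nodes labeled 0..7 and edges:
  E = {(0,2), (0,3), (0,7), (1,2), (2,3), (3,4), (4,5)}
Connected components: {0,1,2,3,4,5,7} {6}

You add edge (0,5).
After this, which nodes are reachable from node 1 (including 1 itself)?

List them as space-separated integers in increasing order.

Answer: 0 1 2 3 4 5 7

Derivation:
Before: nodes reachable from 1: {0,1,2,3,4,5,7}
Adding (0,5): both endpoints already in same component. Reachability from 1 unchanged.
After: nodes reachable from 1: {0,1,2,3,4,5,7}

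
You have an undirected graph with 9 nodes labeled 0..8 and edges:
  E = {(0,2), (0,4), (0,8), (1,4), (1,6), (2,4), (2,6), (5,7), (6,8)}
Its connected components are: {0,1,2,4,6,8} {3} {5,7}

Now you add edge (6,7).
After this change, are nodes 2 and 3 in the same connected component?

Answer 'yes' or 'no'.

Initial components: {0,1,2,4,6,8} {3} {5,7}
Adding edge (6,7): merges {0,1,2,4,6,8} and {5,7}.
New components: {0,1,2,4,5,6,7,8} {3}
Are 2 and 3 in the same component? no

Answer: no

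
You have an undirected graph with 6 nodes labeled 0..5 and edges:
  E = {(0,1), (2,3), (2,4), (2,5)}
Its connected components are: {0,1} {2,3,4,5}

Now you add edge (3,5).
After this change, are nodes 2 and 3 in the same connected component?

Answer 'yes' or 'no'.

Answer: yes

Derivation:
Initial components: {0,1} {2,3,4,5}
Adding edge (3,5): both already in same component {2,3,4,5}. No change.
New components: {0,1} {2,3,4,5}
Are 2 and 3 in the same component? yes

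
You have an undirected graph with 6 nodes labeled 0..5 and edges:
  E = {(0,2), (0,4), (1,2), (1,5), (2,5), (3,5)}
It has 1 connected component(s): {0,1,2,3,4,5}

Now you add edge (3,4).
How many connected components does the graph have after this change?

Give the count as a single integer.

Answer: 1

Derivation:
Initial component count: 1
Add (3,4): endpoints already in same component. Count unchanged: 1.
New component count: 1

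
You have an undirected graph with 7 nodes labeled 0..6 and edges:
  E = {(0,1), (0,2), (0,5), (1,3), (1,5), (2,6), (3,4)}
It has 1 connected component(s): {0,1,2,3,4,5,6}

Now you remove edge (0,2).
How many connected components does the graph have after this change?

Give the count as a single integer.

Answer: 2

Derivation:
Initial component count: 1
Remove (0,2): it was a bridge. Count increases: 1 -> 2.
  After removal, components: {0,1,3,4,5} {2,6}
New component count: 2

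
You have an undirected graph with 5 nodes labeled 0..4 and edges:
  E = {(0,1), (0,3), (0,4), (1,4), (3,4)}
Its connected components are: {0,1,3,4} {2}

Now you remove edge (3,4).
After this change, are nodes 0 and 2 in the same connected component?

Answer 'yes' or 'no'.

Initial components: {0,1,3,4} {2}
Removing edge (3,4): not a bridge — component count unchanged at 2.
New components: {0,1,3,4} {2}
Are 0 and 2 in the same component? no

Answer: no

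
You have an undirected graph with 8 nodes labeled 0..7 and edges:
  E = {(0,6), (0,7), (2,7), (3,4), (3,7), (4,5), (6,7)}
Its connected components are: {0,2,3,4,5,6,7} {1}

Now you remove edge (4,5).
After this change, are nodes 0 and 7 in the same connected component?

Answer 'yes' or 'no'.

Answer: yes

Derivation:
Initial components: {0,2,3,4,5,6,7} {1}
Removing edge (4,5): it was a bridge — component count 2 -> 3.
New components: {0,2,3,4,6,7} {1} {5}
Are 0 and 7 in the same component? yes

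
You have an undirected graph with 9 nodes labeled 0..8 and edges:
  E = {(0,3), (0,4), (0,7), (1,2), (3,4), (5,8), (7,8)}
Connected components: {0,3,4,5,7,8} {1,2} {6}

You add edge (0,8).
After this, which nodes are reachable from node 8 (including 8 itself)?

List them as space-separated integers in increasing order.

Answer: 0 3 4 5 7 8

Derivation:
Before: nodes reachable from 8: {0,3,4,5,7,8}
Adding (0,8): both endpoints already in same component. Reachability from 8 unchanged.
After: nodes reachable from 8: {0,3,4,5,7,8}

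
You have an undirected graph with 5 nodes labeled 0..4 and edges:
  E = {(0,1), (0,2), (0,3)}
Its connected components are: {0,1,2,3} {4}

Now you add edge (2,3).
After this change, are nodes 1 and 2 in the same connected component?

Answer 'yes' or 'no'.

Initial components: {0,1,2,3} {4}
Adding edge (2,3): both already in same component {0,1,2,3}. No change.
New components: {0,1,2,3} {4}
Are 1 and 2 in the same component? yes

Answer: yes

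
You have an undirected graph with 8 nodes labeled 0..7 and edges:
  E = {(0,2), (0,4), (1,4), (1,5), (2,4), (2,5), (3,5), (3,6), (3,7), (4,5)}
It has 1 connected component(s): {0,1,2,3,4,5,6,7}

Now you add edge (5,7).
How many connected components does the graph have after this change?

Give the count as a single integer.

Answer: 1

Derivation:
Initial component count: 1
Add (5,7): endpoints already in same component. Count unchanged: 1.
New component count: 1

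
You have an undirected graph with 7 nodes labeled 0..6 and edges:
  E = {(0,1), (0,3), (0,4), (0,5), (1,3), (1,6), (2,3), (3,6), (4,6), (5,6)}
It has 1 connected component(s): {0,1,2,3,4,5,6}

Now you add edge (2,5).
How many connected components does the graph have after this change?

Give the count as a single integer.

Answer: 1

Derivation:
Initial component count: 1
Add (2,5): endpoints already in same component. Count unchanged: 1.
New component count: 1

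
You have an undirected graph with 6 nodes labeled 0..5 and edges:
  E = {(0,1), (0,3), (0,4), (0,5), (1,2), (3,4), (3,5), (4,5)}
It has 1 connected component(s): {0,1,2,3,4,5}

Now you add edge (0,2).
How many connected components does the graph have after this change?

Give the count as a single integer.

Answer: 1

Derivation:
Initial component count: 1
Add (0,2): endpoints already in same component. Count unchanged: 1.
New component count: 1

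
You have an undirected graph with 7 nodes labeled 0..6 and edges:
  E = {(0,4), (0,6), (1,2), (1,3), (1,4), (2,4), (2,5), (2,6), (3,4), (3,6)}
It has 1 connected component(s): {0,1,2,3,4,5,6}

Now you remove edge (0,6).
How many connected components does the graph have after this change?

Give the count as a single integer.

Answer: 1

Derivation:
Initial component count: 1
Remove (0,6): not a bridge. Count unchanged: 1.
  After removal, components: {0,1,2,3,4,5,6}
New component count: 1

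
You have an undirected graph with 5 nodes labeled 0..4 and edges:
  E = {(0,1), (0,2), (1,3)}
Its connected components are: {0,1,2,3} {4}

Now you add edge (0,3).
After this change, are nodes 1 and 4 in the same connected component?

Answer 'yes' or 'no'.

Answer: no

Derivation:
Initial components: {0,1,2,3} {4}
Adding edge (0,3): both already in same component {0,1,2,3}. No change.
New components: {0,1,2,3} {4}
Are 1 and 4 in the same component? no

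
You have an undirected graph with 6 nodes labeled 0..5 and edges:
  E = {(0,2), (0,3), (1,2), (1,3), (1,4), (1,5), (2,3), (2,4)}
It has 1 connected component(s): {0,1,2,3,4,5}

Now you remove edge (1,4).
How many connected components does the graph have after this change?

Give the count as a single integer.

Initial component count: 1
Remove (1,4): not a bridge. Count unchanged: 1.
  After removal, components: {0,1,2,3,4,5}
New component count: 1

Answer: 1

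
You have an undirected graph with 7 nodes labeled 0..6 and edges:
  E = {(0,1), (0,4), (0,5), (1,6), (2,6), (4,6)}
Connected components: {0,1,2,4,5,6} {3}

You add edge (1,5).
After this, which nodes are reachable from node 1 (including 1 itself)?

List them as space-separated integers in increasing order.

Before: nodes reachable from 1: {0,1,2,4,5,6}
Adding (1,5): both endpoints already in same component. Reachability from 1 unchanged.
After: nodes reachable from 1: {0,1,2,4,5,6}

Answer: 0 1 2 4 5 6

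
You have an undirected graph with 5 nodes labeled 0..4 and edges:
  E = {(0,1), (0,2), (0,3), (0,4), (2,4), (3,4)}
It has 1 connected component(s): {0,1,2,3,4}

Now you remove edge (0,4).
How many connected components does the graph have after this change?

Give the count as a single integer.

Answer: 1

Derivation:
Initial component count: 1
Remove (0,4): not a bridge. Count unchanged: 1.
  After removal, components: {0,1,2,3,4}
New component count: 1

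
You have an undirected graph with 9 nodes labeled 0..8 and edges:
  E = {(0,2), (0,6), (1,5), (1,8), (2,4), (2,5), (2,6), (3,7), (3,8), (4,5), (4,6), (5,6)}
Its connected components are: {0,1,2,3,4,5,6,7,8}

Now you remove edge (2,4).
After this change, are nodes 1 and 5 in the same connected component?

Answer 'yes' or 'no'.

Initial components: {0,1,2,3,4,5,6,7,8}
Removing edge (2,4): not a bridge — component count unchanged at 1.
New components: {0,1,2,3,4,5,6,7,8}
Are 1 and 5 in the same component? yes

Answer: yes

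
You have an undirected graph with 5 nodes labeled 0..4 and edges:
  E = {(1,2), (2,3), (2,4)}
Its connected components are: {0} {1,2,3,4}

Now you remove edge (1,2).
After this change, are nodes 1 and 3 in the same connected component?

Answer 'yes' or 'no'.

Answer: no

Derivation:
Initial components: {0} {1,2,3,4}
Removing edge (1,2): it was a bridge — component count 2 -> 3.
New components: {0} {1} {2,3,4}
Are 1 and 3 in the same component? no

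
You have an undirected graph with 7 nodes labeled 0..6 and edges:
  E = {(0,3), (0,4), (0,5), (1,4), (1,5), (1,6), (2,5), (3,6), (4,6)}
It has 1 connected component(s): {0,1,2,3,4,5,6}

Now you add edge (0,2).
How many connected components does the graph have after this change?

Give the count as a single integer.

Answer: 1

Derivation:
Initial component count: 1
Add (0,2): endpoints already in same component. Count unchanged: 1.
New component count: 1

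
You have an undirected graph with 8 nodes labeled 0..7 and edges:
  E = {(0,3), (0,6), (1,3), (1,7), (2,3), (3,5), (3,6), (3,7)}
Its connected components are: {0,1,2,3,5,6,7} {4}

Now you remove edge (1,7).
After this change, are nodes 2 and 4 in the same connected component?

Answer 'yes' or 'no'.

Initial components: {0,1,2,3,5,6,7} {4}
Removing edge (1,7): not a bridge — component count unchanged at 2.
New components: {0,1,2,3,5,6,7} {4}
Are 2 and 4 in the same component? no

Answer: no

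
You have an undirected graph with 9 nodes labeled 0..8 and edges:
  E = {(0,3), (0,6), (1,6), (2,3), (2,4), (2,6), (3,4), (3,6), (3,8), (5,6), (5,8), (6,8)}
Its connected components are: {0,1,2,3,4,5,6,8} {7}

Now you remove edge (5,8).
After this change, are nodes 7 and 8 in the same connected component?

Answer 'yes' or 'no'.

Initial components: {0,1,2,3,4,5,6,8} {7}
Removing edge (5,8): not a bridge — component count unchanged at 2.
New components: {0,1,2,3,4,5,6,8} {7}
Are 7 and 8 in the same component? no

Answer: no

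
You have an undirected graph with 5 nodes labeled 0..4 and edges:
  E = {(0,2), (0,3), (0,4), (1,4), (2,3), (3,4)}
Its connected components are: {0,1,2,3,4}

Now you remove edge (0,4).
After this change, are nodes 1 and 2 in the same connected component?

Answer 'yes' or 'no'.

Answer: yes

Derivation:
Initial components: {0,1,2,3,4}
Removing edge (0,4): not a bridge — component count unchanged at 1.
New components: {0,1,2,3,4}
Are 1 and 2 in the same component? yes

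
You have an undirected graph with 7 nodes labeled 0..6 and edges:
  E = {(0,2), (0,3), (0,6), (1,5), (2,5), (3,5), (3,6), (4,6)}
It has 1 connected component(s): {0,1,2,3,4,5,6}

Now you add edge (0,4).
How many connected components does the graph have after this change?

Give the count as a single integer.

Answer: 1

Derivation:
Initial component count: 1
Add (0,4): endpoints already in same component. Count unchanged: 1.
New component count: 1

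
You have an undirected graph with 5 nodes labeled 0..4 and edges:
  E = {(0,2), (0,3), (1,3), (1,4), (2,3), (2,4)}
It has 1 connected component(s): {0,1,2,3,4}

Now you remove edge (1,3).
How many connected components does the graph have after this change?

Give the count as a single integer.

Answer: 1

Derivation:
Initial component count: 1
Remove (1,3): not a bridge. Count unchanged: 1.
  After removal, components: {0,1,2,3,4}
New component count: 1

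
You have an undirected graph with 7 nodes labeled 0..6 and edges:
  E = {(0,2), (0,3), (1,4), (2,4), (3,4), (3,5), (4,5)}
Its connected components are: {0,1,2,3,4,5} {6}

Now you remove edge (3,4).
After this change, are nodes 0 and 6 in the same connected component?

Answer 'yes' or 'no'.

Answer: no

Derivation:
Initial components: {0,1,2,3,4,5} {6}
Removing edge (3,4): not a bridge — component count unchanged at 2.
New components: {0,1,2,3,4,5} {6}
Are 0 and 6 in the same component? no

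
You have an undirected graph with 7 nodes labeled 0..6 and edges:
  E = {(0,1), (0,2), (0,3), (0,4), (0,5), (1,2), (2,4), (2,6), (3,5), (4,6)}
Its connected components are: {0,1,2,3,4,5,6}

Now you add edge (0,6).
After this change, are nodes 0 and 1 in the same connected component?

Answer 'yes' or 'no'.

Answer: yes

Derivation:
Initial components: {0,1,2,3,4,5,6}
Adding edge (0,6): both already in same component {0,1,2,3,4,5,6}. No change.
New components: {0,1,2,3,4,5,6}
Are 0 and 1 in the same component? yes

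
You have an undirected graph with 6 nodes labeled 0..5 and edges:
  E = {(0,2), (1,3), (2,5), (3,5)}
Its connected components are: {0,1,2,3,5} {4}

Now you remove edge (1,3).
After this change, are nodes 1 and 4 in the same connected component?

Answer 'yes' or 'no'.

Initial components: {0,1,2,3,5} {4}
Removing edge (1,3): it was a bridge — component count 2 -> 3.
New components: {0,2,3,5} {1} {4}
Are 1 and 4 in the same component? no

Answer: no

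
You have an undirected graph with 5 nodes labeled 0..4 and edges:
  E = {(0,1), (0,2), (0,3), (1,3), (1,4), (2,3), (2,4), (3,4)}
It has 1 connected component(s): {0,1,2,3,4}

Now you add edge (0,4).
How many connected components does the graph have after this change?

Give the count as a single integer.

Initial component count: 1
Add (0,4): endpoints already in same component. Count unchanged: 1.
New component count: 1

Answer: 1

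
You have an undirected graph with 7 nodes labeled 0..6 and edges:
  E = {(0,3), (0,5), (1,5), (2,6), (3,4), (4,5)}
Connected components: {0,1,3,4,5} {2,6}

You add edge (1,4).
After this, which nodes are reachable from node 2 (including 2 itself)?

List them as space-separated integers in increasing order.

Answer: 2 6

Derivation:
Before: nodes reachable from 2: {2,6}
Adding (1,4): both endpoints already in same component. Reachability from 2 unchanged.
After: nodes reachable from 2: {2,6}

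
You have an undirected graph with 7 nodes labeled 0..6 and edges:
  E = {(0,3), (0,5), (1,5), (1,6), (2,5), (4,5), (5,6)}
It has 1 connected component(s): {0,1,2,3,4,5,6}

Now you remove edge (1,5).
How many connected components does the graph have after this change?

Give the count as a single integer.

Initial component count: 1
Remove (1,5): not a bridge. Count unchanged: 1.
  After removal, components: {0,1,2,3,4,5,6}
New component count: 1

Answer: 1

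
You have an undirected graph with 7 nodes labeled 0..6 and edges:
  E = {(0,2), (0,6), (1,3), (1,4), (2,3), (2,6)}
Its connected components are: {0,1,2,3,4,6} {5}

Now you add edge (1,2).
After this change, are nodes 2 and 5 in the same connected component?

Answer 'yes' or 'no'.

Answer: no

Derivation:
Initial components: {0,1,2,3,4,6} {5}
Adding edge (1,2): both already in same component {0,1,2,3,4,6}. No change.
New components: {0,1,2,3,4,6} {5}
Are 2 and 5 in the same component? no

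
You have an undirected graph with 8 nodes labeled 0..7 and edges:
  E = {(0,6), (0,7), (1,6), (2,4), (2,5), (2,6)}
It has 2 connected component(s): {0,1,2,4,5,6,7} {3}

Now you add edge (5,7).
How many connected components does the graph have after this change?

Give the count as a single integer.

Initial component count: 2
Add (5,7): endpoints already in same component. Count unchanged: 2.
New component count: 2

Answer: 2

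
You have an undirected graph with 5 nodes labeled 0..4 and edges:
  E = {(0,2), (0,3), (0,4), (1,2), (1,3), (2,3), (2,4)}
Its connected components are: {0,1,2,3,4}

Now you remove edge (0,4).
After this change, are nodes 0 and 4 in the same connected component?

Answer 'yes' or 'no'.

Initial components: {0,1,2,3,4}
Removing edge (0,4): not a bridge — component count unchanged at 1.
New components: {0,1,2,3,4}
Are 0 and 4 in the same component? yes

Answer: yes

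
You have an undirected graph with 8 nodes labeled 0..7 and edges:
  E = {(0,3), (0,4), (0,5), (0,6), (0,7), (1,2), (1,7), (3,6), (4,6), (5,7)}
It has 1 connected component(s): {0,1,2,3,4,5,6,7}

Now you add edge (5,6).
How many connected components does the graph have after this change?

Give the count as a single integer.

Initial component count: 1
Add (5,6): endpoints already in same component. Count unchanged: 1.
New component count: 1

Answer: 1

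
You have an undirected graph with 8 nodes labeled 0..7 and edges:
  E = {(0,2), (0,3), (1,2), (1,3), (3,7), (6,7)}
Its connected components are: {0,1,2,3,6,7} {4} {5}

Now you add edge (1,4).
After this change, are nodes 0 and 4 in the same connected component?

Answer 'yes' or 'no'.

Initial components: {0,1,2,3,6,7} {4} {5}
Adding edge (1,4): merges {0,1,2,3,6,7} and {4}.
New components: {0,1,2,3,4,6,7} {5}
Are 0 and 4 in the same component? yes

Answer: yes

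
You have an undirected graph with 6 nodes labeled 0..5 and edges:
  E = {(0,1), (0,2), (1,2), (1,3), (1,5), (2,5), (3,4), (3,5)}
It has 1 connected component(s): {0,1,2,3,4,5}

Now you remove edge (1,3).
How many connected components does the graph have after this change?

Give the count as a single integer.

Initial component count: 1
Remove (1,3): not a bridge. Count unchanged: 1.
  After removal, components: {0,1,2,3,4,5}
New component count: 1

Answer: 1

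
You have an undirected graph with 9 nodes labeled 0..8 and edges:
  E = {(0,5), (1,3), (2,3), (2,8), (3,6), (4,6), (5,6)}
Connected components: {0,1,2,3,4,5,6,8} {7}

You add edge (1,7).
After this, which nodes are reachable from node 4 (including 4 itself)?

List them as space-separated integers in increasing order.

Answer: 0 1 2 3 4 5 6 7 8

Derivation:
Before: nodes reachable from 4: {0,1,2,3,4,5,6,8}
Adding (1,7): merges 4's component with another. Reachability grows.
After: nodes reachable from 4: {0,1,2,3,4,5,6,7,8}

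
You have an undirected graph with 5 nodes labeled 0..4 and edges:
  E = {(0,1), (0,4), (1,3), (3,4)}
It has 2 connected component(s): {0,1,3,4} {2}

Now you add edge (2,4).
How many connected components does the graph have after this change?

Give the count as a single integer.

Initial component count: 2
Add (2,4): merges two components. Count decreases: 2 -> 1.
New component count: 1

Answer: 1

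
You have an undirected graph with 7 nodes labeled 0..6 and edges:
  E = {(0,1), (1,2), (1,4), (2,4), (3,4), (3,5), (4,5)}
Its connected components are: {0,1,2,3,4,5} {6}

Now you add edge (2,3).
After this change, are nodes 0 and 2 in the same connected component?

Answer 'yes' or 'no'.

Initial components: {0,1,2,3,4,5} {6}
Adding edge (2,3): both already in same component {0,1,2,3,4,5}. No change.
New components: {0,1,2,3,4,5} {6}
Are 0 and 2 in the same component? yes

Answer: yes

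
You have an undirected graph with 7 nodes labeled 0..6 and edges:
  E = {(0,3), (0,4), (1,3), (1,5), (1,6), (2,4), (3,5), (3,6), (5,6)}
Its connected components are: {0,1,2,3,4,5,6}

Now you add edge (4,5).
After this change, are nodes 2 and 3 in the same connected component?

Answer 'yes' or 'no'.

Answer: yes

Derivation:
Initial components: {0,1,2,3,4,5,6}
Adding edge (4,5): both already in same component {0,1,2,3,4,5,6}. No change.
New components: {0,1,2,3,4,5,6}
Are 2 and 3 in the same component? yes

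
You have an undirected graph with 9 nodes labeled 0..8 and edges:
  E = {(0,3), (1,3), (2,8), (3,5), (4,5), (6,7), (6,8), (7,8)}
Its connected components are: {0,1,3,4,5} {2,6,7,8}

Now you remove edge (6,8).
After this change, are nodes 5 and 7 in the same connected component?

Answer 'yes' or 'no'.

Initial components: {0,1,3,4,5} {2,6,7,8}
Removing edge (6,8): not a bridge — component count unchanged at 2.
New components: {0,1,3,4,5} {2,6,7,8}
Are 5 and 7 in the same component? no

Answer: no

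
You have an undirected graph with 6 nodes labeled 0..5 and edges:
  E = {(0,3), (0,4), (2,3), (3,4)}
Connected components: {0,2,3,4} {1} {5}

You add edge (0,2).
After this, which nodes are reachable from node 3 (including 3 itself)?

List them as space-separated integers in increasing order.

Answer: 0 2 3 4

Derivation:
Before: nodes reachable from 3: {0,2,3,4}
Adding (0,2): both endpoints already in same component. Reachability from 3 unchanged.
After: nodes reachable from 3: {0,2,3,4}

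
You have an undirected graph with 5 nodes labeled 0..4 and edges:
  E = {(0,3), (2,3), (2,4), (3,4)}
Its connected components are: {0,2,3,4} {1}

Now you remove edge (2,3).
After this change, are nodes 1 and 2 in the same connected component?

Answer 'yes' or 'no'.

Answer: no

Derivation:
Initial components: {0,2,3,4} {1}
Removing edge (2,3): not a bridge — component count unchanged at 2.
New components: {0,2,3,4} {1}
Are 1 and 2 in the same component? no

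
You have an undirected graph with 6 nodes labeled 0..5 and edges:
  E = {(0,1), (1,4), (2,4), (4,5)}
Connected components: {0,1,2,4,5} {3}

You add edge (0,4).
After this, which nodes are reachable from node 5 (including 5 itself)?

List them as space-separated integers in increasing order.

Before: nodes reachable from 5: {0,1,2,4,5}
Adding (0,4): both endpoints already in same component. Reachability from 5 unchanged.
After: nodes reachable from 5: {0,1,2,4,5}

Answer: 0 1 2 4 5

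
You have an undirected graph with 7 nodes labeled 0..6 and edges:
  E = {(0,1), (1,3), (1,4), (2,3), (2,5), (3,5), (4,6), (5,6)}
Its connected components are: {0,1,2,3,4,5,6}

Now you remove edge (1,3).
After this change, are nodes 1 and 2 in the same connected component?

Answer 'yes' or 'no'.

Initial components: {0,1,2,3,4,5,6}
Removing edge (1,3): not a bridge — component count unchanged at 1.
New components: {0,1,2,3,4,5,6}
Are 1 and 2 in the same component? yes

Answer: yes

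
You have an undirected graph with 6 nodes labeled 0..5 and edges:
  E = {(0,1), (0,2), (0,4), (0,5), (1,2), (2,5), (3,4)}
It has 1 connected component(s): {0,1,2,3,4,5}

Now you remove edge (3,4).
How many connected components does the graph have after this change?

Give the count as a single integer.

Initial component count: 1
Remove (3,4): it was a bridge. Count increases: 1 -> 2.
  After removal, components: {0,1,2,4,5} {3}
New component count: 2

Answer: 2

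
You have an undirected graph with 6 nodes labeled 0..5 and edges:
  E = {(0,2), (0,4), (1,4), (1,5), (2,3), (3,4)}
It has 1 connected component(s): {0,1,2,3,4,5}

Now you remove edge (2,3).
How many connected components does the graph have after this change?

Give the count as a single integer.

Answer: 1

Derivation:
Initial component count: 1
Remove (2,3): not a bridge. Count unchanged: 1.
  After removal, components: {0,1,2,3,4,5}
New component count: 1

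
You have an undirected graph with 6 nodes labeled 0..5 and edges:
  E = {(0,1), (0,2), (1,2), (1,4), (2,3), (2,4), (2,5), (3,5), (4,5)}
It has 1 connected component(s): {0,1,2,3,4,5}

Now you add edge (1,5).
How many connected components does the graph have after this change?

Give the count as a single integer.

Answer: 1

Derivation:
Initial component count: 1
Add (1,5): endpoints already in same component. Count unchanged: 1.
New component count: 1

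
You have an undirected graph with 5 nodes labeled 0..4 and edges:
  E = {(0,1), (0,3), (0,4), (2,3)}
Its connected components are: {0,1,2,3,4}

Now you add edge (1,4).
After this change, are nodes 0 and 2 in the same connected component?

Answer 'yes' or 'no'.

Initial components: {0,1,2,3,4}
Adding edge (1,4): both already in same component {0,1,2,3,4}. No change.
New components: {0,1,2,3,4}
Are 0 and 2 in the same component? yes

Answer: yes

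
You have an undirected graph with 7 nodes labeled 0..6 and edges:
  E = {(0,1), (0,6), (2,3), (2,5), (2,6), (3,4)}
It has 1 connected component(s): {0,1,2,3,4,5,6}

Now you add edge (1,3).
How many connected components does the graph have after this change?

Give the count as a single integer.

Initial component count: 1
Add (1,3): endpoints already in same component. Count unchanged: 1.
New component count: 1

Answer: 1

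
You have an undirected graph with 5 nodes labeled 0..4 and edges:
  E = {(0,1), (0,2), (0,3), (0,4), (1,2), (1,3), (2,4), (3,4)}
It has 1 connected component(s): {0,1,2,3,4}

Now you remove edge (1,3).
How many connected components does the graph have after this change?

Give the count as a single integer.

Answer: 1

Derivation:
Initial component count: 1
Remove (1,3): not a bridge. Count unchanged: 1.
  After removal, components: {0,1,2,3,4}
New component count: 1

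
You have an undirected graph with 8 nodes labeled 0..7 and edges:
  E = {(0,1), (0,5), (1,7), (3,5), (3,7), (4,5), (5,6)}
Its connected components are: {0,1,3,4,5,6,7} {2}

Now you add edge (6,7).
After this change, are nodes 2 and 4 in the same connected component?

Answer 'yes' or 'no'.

Answer: no

Derivation:
Initial components: {0,1,3,4,5,6,7} {2}
Adding edge (6,7): both already in same component {0,1,3,4,5,6,7}. No change.
New components: {0,1,3,4,5,6,7} {2}
Are 2 and 4 in the same component? no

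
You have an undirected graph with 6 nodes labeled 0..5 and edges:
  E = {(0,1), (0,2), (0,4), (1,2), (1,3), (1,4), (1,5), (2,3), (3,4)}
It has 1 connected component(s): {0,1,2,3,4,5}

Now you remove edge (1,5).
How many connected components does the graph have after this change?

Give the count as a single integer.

Initial component count: 1
Remove (1,5): it was a bridge. Count increases: 1 -> 2.
  After removal, components: {0,1,2,3,4} {5}
New component count: 2

Answer: 2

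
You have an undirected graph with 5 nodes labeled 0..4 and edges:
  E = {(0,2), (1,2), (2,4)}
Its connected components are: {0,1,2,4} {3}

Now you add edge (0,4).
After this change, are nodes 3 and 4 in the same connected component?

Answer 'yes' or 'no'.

Answer: no

Derivation:
Initial components: {0,1,2,4} {3}
Adding edge (0,4): both already in same component {0,1,2,4}. No change.
New components: {0,1,2,4} {3}
Are 3 and 4 in the same component? no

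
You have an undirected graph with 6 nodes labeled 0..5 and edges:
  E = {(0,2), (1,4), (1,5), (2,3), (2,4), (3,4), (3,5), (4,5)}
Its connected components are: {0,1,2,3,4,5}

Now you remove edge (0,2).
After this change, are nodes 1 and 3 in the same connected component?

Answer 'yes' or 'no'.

Initial components: {0,1,2,3,4,5}
Removing edge (0,2): it was a bridge — component count 1 -> 2.
New components: {0} {1,2,3,4,5}
Are 1 and 3 in the same component? yes

Answer: yes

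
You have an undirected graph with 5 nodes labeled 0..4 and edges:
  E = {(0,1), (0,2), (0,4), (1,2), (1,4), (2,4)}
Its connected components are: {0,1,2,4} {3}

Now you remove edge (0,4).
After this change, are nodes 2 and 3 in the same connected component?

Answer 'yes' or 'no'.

Initial components: {0,1,2,4} {3}
Removing edge (0,4): not a bridge — component count unchanged at 2.
New components: {0,1,2,4} {3}
Are 2 and 3 in the same component? no

Answer: no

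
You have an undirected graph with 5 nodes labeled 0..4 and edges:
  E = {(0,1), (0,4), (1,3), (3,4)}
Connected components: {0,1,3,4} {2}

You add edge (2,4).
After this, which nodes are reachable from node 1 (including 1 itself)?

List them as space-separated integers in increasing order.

Answer: 0 1 2 3 4

Derivation:
Before: nodes reachable from 1: {0,1,3,4}
Adding (2,4): merges 1's component with another. Reachability grows.
After: nodes reachable from 1: {0,1,2,3,4}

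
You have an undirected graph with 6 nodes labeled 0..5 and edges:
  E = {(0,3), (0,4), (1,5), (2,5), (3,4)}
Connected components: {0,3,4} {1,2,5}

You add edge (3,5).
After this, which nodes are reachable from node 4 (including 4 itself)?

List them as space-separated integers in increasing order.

Answer: 0 1 2 3 4 5

Derivation:
Before: nodes reachable from 4: {0,3,4}
Adding (3,5): merges 4's component with another. Reachability grows.
After: nodes reachable from 4: {0,1,2,3,4,5}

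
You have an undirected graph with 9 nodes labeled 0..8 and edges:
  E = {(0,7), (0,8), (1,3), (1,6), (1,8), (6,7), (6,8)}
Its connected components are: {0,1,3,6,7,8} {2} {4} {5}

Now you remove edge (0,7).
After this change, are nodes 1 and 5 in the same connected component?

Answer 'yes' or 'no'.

Answer: no

Derivation:
Initial components: {0,1,3,6,7,8} {2} {4} {5}
Removing edge (0,7): not a bridge — component count unchanged at 4.
New components: {0,1,3,6,7,8} {2} {4} {5}
Are 1 and 5 in the same component? no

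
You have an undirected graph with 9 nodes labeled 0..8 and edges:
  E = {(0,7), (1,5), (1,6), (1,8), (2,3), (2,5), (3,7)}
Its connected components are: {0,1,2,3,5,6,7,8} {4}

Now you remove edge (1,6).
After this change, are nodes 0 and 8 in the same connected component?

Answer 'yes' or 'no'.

Initial components: {0,1,2,3,5,6,7,8} {4}
Removing edge (1,6): it was a bridge — component count 2 -> 3.
New components: {0,1,2,3,5,7,8} {4} {6}
Are 0 and 8 in the same component? yes

Answer: yes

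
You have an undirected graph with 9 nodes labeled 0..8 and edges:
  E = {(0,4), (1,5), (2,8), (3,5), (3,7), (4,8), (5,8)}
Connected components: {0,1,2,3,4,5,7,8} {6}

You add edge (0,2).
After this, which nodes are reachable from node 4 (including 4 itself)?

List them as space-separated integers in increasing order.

Answer: 0 1 2 3 4 5 7 8

Derivation:
Before: nodes reachable from 4: {0,1,2,3,4,5,7,8}
Adding (0,2): both endpoints already in same component. Reachability from 4 unchanged.
After: nodes reachable from 4: {0,1,2,3,4,5,7,8}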